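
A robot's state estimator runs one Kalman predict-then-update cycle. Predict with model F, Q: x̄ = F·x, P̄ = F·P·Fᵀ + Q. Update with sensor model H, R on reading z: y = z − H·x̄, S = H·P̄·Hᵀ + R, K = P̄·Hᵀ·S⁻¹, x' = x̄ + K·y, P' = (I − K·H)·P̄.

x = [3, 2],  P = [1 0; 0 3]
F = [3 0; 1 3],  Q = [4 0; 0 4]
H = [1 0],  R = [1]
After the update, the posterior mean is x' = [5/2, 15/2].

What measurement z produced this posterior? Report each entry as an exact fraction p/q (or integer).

x̄ = F·x = [9, 9]
P̄ = F·P·Fᵀ + Q = [13 3; 3 32]
S = H·P̄·Hᵀ + R = [14]
K = P̄·Hᵀ·S⁻¹ = [13/14; 3/14]
x' − x̄ = [-13/2, -3/2] = K·y
y = (KᵀK)⁻¹·Kᵀ·(x' − x̄) = [-7]
z = y + H·x̄ = [-7] + [9] = [2]

z = [2]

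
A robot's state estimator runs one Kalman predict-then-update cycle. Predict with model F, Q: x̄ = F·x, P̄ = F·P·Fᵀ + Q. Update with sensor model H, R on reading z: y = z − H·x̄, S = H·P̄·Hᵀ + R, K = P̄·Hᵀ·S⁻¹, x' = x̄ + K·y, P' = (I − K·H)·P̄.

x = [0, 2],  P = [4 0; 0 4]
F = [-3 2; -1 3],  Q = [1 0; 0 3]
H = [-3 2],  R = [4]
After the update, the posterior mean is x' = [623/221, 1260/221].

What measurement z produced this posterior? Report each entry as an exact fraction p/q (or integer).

x̄ = F·x = [4, 6]
P̄ = F·P·Fᵀ + Q = [53 36; 36 43]
S = H·P̄·Hᵀ + R = [221]
K = P̄·Hᵀ·S⁻¹ = [-87/221; -22/221]
x' − x̄ = [-261/221, -66/221] = K·y
y = (KᵀK)⁻¹·Kᵀ·(x' − x̄) = [3]
z = y + H·x̄ = [3] + [0] = [3]

z = [3]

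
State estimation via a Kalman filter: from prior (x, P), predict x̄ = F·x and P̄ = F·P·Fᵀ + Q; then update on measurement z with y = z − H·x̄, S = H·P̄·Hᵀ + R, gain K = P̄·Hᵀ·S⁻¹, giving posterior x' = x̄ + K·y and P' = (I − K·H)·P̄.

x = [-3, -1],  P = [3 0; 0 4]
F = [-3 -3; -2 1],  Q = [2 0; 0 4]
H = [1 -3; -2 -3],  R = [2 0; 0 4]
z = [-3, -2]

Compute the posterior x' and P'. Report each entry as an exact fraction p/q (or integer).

x̄ = F·x = [12, 5]
P̄ = F·P·Fᵀ + Q = [65 6; 6 20]
y = z − H·x̄ = [0, 37]
S = H·P̄·Hᵀ + R = [211 68; 68 516]
K = P̄·Hᵀ·S⁻¹ = [8579/26063 -8606/26063; -5742/26063 -2880/26063]
x' = x̄ + K·y = [-5666/26063, 23755/26063]
P' = (I − K·H)·P̄ = [17194/26063 12/26063; 12/26063 3832/26063]

x' = [-5666/26063, 23755/26063]
P' = [17194/26063 12/26063; 12/26063 3832/26063]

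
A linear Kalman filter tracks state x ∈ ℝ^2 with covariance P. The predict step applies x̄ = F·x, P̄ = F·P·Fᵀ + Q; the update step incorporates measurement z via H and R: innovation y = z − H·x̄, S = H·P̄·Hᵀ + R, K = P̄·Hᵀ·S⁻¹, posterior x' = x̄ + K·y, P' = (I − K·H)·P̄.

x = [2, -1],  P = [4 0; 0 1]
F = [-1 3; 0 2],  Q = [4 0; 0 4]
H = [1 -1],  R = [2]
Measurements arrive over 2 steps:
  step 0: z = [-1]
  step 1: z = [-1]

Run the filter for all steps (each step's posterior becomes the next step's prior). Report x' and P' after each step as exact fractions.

step 0: x̄ = F·x = [-5, -2]
step 0: P̄ = F·P·Fᵀ + Q = [17 6; 6 8]
step 0: y = z − H·x̄ = [2]
step 0: S = H·P̄·Hᵀ + R = [15]
step 0: K = P̄·Hᵀ·S⁻¹ = [11/15; -2/15]
step 0: x' = x̄ + K·y = [-53/15, -34/15]
step 0: P' = (I − K·H)·P̄ = [134/15 112/15; 112/15 116/15]
step 1: x̄ = F·x = [-49/15, -68/15]
step 1: P̄ = F·P·Fᵀ + Q = [566/15 472/15; 472/15 524/15]
step 1: y = z − H·x̄ = [-34/15]
step 1: S = H·P̄·Hᵀ + R = [176/15]
step 1: K = P̄·Hᵀ·S⁻¹ = [47/88; -13/44]
step 1: x' = x̄ + K·y = [-197/44, -85/22]
step 1: P' = (I − K·H)·P̄ = [1513/44 733/22; 733/22 373/11]

step 0: x' = [-53/15, -34/15], P' = [134/15 112/15; 112/15 116/15]
step 1: x' = [-197/44, -85/22], P' = [1513/44 733/22; 733/22 373/11]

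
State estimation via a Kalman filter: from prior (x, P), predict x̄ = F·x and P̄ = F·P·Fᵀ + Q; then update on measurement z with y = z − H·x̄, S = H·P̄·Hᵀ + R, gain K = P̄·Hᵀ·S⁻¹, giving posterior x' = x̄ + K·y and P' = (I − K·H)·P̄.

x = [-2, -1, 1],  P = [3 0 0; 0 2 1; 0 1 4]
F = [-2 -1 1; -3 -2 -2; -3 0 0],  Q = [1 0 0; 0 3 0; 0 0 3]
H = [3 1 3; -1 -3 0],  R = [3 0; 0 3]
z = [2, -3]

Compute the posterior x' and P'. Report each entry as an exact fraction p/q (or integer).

x̄ = F·x = [6, 6, 6]
P̄ = F·P·Fᵀ + Q = [17 14 18; 14 62 27; 18 27 30]
y = z − H·x̄ = [-40, 21]
S = H·P̄·Hᵀ + R = [1058 -674; -674 662]
K = P̄·Hᵀ·S⁻¹ = [3251/20510 741/10255; -411/8204 -2897/8204; 3873/20510 438/10255]
x' = x̄ + K·y = [12071/10255, 4827/8204, -6732/10255]
P' = (I − K·H)·P̄ = [49239/20510 -3579/4102 -40023/20510; -3579/4102 5283/8204 2493/4102; -40023/20510 2493/4102 39741/20510]

x' = [12071/10255, 4827/8204, -6732/10255]
P' = [49239/20510 -3579/4102 -40023/20510; -3579/4102 5283/8204 2493/4102; -40023/20510 2493/4102 39741/20510]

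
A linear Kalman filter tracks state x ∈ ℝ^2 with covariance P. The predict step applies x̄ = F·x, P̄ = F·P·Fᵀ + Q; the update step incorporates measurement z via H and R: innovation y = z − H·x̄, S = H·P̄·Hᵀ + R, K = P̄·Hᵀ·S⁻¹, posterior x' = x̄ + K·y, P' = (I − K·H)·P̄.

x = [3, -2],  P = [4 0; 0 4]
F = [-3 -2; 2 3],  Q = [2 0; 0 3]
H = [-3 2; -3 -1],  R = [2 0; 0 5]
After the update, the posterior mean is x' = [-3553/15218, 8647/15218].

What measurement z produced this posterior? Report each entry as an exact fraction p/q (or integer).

x̄ = F·x = [-5, 0]
P̄ = F·P·Fᵀ + Q = [54 -48; -48 55]
S = H·P̄·Hᵀ + R = [1284 520; 520 258]
K = P̄·Hᵀ·S⁻¹ = [-1821/15218 -1527/7609; 4813/15218 -4451/15218]
x' − x̄ = [72537/15218, 8647/15218] = K·y
y = (KᵀK)⁻¹·Kᵀ·(x' − x̄) = [-13, -16]
z = y + H·x̄ = [-13, -16] + [15, 15] = [2, -1]

z = [2, -1]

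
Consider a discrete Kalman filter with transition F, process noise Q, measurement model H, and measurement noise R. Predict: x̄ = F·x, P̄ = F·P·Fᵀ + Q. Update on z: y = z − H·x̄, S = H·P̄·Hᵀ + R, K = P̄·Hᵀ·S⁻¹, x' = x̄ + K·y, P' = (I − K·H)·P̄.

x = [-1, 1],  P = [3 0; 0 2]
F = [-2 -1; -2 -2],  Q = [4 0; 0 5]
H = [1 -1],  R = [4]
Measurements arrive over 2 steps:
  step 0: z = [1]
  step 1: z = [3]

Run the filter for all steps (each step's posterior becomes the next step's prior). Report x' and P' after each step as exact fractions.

step 0: x' = [1, 0], P' = [266/15 86/5; 86/5 98/5]
step 1: x' = [-1076/163, -1505/163], P' = [42370/489 45370/489; 45370/489 50086/489]

step 0: x̄ = F·x = [1, 0]
step 0: P̄ = F·P·Fᵀ + Q = [18 16; 16 25]
step 0: y = z − H·x̄ = [0]
step 0: S = H·P̄·Hᵀ + R = [15]
step 0: K = P̄·Hᵀ·S⁻¹ = [2/15; -3/5]
step 0: x' = x̄ + K·y = [1, 0]
step 0: P' = (I − K·H)·P̄ = [266/15 86/5; 86/5 98/5]
step 1: x̄ = F·x = [-2, -2]
step 1: P̄ = F·P·Fᵀ + Q = [490/3 640/3; 640/3 4379/15]
step 1: y = z − H·x̄ = [3]
step 1: S = H·P̄·Hᵀ + R = [163/5]
step 1: K = P̄·Hᵀ·S⁻¹ = [-250/163; -393/163]
step 1: x' = x̄ + K·y = [-1076/163, -1505/163]
step 1: P' = (I − K·H)·P̄ = [42370/489 45370/489; 45370/489 50086/489]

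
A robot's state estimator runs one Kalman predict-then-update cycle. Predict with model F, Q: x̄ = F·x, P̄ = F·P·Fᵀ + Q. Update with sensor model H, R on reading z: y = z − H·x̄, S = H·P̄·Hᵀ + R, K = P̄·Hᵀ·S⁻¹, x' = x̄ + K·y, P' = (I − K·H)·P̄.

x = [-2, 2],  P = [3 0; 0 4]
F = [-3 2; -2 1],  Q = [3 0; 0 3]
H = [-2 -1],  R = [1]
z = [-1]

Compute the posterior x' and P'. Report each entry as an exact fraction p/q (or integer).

x̄ = F·x = [10, 6]
P̄ = F·P·Fᵀ + Q = [46 26; 26 19]
y = z − H·x̄ = [25]
S = H·P̄·Hᵀ + R = [308]
K = P̄·Hᵀ·S⁻¹ = [-59/154; -71/308]
x' = x̄ + K·y = [65/154, 73/308]
P' = (I − K·H)·P̄ = [61/77 -185/154; -185/154 811/308]

x' = [65/154, 73/308]
P' = [61/77 -185/154; -185/154 811/308]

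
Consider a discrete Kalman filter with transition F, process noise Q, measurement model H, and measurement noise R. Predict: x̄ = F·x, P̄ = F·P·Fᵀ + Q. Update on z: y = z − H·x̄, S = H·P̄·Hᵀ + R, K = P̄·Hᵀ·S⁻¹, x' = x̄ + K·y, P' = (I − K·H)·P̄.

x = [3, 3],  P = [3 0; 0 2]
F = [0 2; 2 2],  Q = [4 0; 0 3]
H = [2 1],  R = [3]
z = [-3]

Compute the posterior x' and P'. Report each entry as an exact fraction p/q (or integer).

x' = [-114/53, 219/106]
P' = [124/53 -200/53; -200/53 917/106]

x̄ = F·x = [6, 12]
P̄ = F·P·Fᵀ + Q = [12 8; 8 23]
y = z − H·x̄ = [-27]
S = H·P̄·Hᵀ + R = [106]
K = P̄·Hᵀ·S⁻¹ = [16/53; 39/106]
x' = x̄ + K·y = [-114/53, 219/106]
P' = (I − K·H)·P̄ = [124/53 -200/53; -200/53 917/106]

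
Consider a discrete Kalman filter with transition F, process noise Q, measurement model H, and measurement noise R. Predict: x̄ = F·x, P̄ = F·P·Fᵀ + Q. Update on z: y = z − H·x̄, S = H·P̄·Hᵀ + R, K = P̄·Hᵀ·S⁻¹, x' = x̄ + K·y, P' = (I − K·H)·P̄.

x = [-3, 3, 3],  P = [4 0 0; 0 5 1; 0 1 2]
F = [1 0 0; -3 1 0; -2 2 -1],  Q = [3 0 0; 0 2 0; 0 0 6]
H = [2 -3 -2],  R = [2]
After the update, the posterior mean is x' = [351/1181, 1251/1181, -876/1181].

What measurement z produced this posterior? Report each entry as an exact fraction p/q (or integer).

z = [-1]

x̄ = F·x = [-3, 12, 9]
P̄ = F·P·Fᵀ + Q = [7 -12 -8; -12 43 33; -8 33 40]
S = H·P̄·Hᵀ + R = [1181]
K = P̄·Hᵀ·S⁻¹ = [66/1181; -219/1181; -195/1181]
x' − x̄ = [3894/1181, -12921/1181, -11505/1181] = K·y
y = (KᵀK)⁻¹·Kᵀ·(x' − x̄) = [59]
z = y + H·x̄ = [59] + [-60] = [-1]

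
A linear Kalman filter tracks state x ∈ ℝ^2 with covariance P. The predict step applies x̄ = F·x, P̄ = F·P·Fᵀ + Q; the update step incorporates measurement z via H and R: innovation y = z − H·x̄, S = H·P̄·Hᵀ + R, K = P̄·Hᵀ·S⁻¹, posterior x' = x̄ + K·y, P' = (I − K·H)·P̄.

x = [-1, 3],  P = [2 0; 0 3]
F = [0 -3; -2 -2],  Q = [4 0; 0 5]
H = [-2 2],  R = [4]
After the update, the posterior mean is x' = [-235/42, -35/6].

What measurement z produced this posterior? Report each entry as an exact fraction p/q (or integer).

x̄ = F·x = [-9, -4]
P̄ = F·P·Fᵀ + Q = [31 18; 18 25]
S = H·P̄·Hᵀ + R = [84]
K = P̄·Hᵀ·S⁻¹ = [-13/42; 1/6]
x' − x̄ = [143/42, -11/6] = K·y
y = (KᵀK)⁻¹·Kᵀ·(x' − x̄) = [-11]
z = y + H·x̄ = [-11] + [10] = [-1]

z = [-1]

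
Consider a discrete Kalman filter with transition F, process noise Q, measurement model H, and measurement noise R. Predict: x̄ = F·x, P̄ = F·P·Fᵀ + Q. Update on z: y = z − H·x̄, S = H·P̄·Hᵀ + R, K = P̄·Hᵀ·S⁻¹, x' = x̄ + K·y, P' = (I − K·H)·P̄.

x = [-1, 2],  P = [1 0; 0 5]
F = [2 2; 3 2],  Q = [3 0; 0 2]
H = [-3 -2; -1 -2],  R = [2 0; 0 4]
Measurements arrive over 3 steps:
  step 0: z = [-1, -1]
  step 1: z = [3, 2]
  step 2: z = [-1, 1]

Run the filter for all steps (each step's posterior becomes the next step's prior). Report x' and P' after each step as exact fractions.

step 0: x' = [227/581, 37/2905], P' = [408/581 -430/581; -430/581 3183/2905]
step 1: x' = [-82654/117703, -47267/117703], P' = [81260/117703 -84548/117703; -84548/117703 866462/823921]
step 2: x' = [171423519/230631421, -189682004/230631421], P' = [159091812/230631421 -165533868/230631421; -165533868/230631421 242390902/230631421]

step 0: x̄ = F·x = [2, 1]
step 0: P̄ = F·P·Fᵀ + Q = [27 26; 26 31]
step 0: y = z − H·x̄ = [7, 3]
step 0: S = H·P̄·Hᵀ + R = [681 413; 413 259]
step 0: K = P̄·Hᵀ·S⁻¹ = [-26/83 113/581; 6/415 -1054/2905]
step 0: x' = x̄ + K·y = [227/581, 37/2905]
step 0: P' = (I − K·H)·P̄ = [408/581 -430/581; -430/581 3183/2905]
step 1: x̄ = F·x = [2344/2905, 497/415]
step 1: P̄ = F·P·Fᵀ + Q = [12407/2905 496/415; 496/415 1586/415]
step 1: y = z − H·x̄ = [4541/581, 15112/2905]
step 1: S = H·P̄·Hᵀ + R = [40709/581 21881/581; 21881/581 82323/2905]
step 1: K = P̄·Hᵀ·S⁻¹ = [-37342/117703 21959/117703; 21292/823921 -285272/823921]
step 1: x' = x̄ + K·y = [-82654/117703, -47267/117703]
step 1: P' = (I − K·H)·P̄ = [81260/117703 -84548/117703; -84548/117703 866462/823921]
step 2: x̄ = F·x = [-259842/117703, -342496/117703]
step 2: P̄ = F·P·Fᵀ + Q = [3478203/823921 960408/823921; 960408/823921 3131038/823921]
step 2: y = z − H·x̄ = [-1582221/117703, -827131/117703]
step 2: S = H·P̄·Hᵀ + R = [57000717/823921 30642025/823921; 30642025/823921 23139671/823921]
step 2: K = P̄·Hᵀ·S⁻¹ = [-73103850/230631421 42993981/230631421; 5909900/230631421 -79811984/230631421]
step 2: x' = x̄ + K·y = [171423519/230631421, -189682004/230631421]
step 2: P' = (I − K·H)·P̄ = [159091812/230631421 -165533868/230631421; -165533868/230631421 242390902/230631421]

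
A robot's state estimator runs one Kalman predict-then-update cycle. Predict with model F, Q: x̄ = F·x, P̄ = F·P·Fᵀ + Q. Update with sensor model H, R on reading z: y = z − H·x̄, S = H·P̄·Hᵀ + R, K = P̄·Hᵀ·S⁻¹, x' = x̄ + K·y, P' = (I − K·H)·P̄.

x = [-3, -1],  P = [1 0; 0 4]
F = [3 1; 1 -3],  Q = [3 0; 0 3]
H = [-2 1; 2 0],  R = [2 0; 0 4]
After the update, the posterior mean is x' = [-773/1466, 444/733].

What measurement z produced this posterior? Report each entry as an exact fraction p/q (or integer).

z = [2, 1]

x̄ = F·x = [-10, 0]
P̄ = F·P·Fᵀ + Q = [16 -9; -9 40]
S = H·P̄·Hᵀ + R = [142 -82; -82 68]
K = P̄·Hᵀ·S⁻¹ = [-41/733 591/1466; 617/733 550/733]
x' − x̄ = [13887/1466, 444/733] = K·y
y = (KᵀK)⁻¹·Kᵀ·(x' − x̄) = [-18, 21]
z = y + H·x̄ = [-18, 21] + [20, -20] = [2, 1]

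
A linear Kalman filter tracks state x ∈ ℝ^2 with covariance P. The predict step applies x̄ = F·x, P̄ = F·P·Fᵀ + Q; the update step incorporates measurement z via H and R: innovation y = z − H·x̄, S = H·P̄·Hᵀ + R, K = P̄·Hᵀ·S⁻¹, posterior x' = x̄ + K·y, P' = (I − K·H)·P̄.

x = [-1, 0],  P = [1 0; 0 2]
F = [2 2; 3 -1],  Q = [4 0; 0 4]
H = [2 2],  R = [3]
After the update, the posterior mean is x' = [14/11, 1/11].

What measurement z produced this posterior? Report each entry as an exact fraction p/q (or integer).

x̄ = F·x = [-2, -3]
P̄ = F·P·Fᵀ + Q = [16 2; 2 15]
S = H·P̄·Hᵀ + R = [143]
K = P̄·Hᵀ·S⁻¹ = [36/143; 34/143]
x' − x̄ = [36/11, 34/11] = K·y
y = (KᵀK)⁻¹·Kᵀ·(x' − x̄) = [13]
z = y + H·x̄ = [13] + [-10] = [3]

z = [3]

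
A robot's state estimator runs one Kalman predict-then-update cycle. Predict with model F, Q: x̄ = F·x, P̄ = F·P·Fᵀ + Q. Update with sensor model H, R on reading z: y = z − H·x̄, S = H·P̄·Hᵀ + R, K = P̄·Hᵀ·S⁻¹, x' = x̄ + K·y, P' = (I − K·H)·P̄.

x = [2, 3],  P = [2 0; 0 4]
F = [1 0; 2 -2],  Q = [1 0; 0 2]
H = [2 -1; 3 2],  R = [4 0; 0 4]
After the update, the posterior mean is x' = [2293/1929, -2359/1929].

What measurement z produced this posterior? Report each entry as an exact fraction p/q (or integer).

x̄ = F·x = [2, -2]
P̄ = F·P·Fᵀ + Q = [3 4; 4 26]
S = H·P̄·Hᵀ + R = [26 -30; -30 183]
K = P̄·Hᵀ·S⁻¹ = [146/643 251/1929; -229/643 562/1929]
x' − x̄ = [-1565/1929, 1499/1929] = K·y
y = (KᵀK)⁻¹·Kᵀ·(x' − x̄) = [-3, -1]
z = y + H·x̄ = [-3, -1] + [6, 2] = [3, 1]

z = [3, 1]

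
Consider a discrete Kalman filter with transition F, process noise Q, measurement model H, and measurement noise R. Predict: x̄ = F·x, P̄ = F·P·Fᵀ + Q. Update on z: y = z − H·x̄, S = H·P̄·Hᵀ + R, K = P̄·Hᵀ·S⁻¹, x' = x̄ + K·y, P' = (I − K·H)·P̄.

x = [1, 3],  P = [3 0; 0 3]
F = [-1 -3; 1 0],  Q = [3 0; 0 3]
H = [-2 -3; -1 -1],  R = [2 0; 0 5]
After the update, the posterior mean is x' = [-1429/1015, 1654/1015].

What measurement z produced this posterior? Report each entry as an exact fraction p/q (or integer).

z = [-2, -2]

x̄ = F·x = [-10, 1]
P̄ = F·P·Fᵀ + Q = [33 -3; -3 6]
S = H·P̄·Hᵀ + R = [152 69; 69 38]
K = P̄·Hᵀ·S⁻¹ = [-96/1015 -627/1015; -249/1015 372/1015]
x' − x̄ = [8721/1015, 639/1015] = K·y
y = (KᵀK)⁻¹·Kᵀ·(x' − x̄) = [-19, -11]
z = y + H·x̄ = [-19, -11] + [17, 9] = [-2, -2]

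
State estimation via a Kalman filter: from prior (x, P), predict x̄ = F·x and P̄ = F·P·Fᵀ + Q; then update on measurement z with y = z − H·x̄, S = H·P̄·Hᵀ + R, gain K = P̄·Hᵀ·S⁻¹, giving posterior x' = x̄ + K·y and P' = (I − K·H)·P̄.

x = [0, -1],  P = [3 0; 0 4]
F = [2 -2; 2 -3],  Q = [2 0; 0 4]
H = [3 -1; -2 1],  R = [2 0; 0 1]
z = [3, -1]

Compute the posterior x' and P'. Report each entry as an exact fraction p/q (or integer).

x' = [2, 3]
P' = [213/107 480/107; 480/107 1148/107]

x̄ = F·x = [2, 3]
P̄ = F·P·Fᵀ + Q = [30 36; 36 52]
y = z − H·x̄ = [0, 0]
S = H·P̄·Hᵀ + R = [108 -52; -52 29]
K = P̄·Hᵀ·S⁻¹ = [159/214 54/107; 146/107 188/107]
x' = x̄ + K·y = [2, 3]
P' = (I − K·H)·P̄ = [213/107 480/107; 480/107 1148/107]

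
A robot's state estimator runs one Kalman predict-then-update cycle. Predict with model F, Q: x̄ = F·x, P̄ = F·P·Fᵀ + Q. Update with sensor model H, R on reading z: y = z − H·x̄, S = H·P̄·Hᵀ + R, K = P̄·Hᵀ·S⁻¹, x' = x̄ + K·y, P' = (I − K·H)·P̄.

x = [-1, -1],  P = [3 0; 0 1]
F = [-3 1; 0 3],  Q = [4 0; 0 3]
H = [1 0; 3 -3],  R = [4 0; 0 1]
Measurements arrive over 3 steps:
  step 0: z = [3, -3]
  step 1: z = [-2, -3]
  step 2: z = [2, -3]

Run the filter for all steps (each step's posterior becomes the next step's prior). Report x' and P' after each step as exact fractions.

step 0: x' = [6701/4779, 3745/1593], P' = [13628/4779 4504/1593; 4504/1593 1547/531]
step 1: x' = [297578/1764573, 1417189/1176382], P' = [854876/588191 837714/588191; 837714/588191 3542469/2352764]
step 2: x' = [2426416864/1437858901, 15464222625/5751435604], P' = [2083523396/1437858901 2040369174/1437858901; 2040369174/1437858901 8624237655/5751435604]

step 0: x̄ = F·x = [2, -3]
step 0: P̄ = F·P·Fᵀ + Q = [32 3; 3 12]
step 0: y = z − H·x̄ = [1, -18]
step 0: S = H·P̄·Hᵀ + R = [36 87; 87 343]
step 0: K = P̄·Hᵀ·S⁻¹ = [3407/4779 116/1593; 1126/1593 -137/531]
step 0: x' = x̄ + K·y = [6701/4779, 3745/1593]
step 0: P' = (I − K·H)·P̄ = [13628/4779 4504/1593; 4504/1593 1547/531]
step 1: x̄ = F·x = [-2956/1593, 3745/531]
step 1: P̄ = F·P·Fᵀ + Q = [8291/531 -2957/177; -2957/177 1724/59]
step 1: y = z − H·x̄ = [-230/1593, 12598/531]
step 1: S = H·P̄·Hᵀ + R = [10415/531 17162/177; 17162/177 41608/59]
step 1: K = P̄·Hᵀ·S⁻¹ = [213719/588191 51486/588191; 418857/1176382 -574839/2352764]
step 1: x' = x̄ + K·y = [297578/1764573, 1417189/1176382]
step 1: P' = (I − K·H)·P̄ = [854876/588191 837714/588191; 837714/588191 3542469/2352764]
step 2: x̄ = F·x = [822033/1176382, 4251567/1176382]
step 2: P̄ = F·P·Fᵀ + Q = [23623925/2352764 -19530297/2352764; -19530297/2352764 38940513/2352764]
step 2: y = z − H·x̄ = [1530731/1176382, 3379728/588191]
step 2: S = H·P̄·Hᵀ + R = [33034981/2352764 64731333/1176382; 64731333/1176382 229244513/588191]
step 2: K = P̄·Hᵀ·S⁻¹ = [520880849/1437858901 129462666/1437858901; 1020184587/2875717802 -1388282877/5751435604]
step 2: x' = x̄ + K·y = [2426416864/1437858901, 15464222625/5751435604]
step 2: P' = (I − K·H)·P̄ = [2083523396/1437858901 2040369174/1437858901; 2040369174/1437858901 8624237655/5751435604]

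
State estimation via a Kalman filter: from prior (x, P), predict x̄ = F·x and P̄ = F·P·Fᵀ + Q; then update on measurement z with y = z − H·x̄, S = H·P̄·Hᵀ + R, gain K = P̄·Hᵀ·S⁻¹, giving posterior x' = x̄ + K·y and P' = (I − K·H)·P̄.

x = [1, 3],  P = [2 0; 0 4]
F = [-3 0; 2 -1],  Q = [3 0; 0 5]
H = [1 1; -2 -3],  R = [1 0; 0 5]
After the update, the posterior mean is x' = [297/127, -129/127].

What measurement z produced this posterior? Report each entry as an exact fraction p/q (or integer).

z = [2, -1]

x̄ = F·x = [-3, -1]
P̄ = F·P·Fᵀ + Q = [21 -12; -12 17]
S = H·P̄·Hᵀ + R = [15 -33; -33 98]
K = P̄·Hᵀ·S⁻¹ = [228/127 69/127; -401/381 -80/127]
x' − x̄ = [678/127, -2/127] = K·y
y = (KᵀK)⁻¹·Kᵀ·(x' − x̄) = [6, -10]
z = y + H·x̄ = [6, -10] + [-4, 9] = [2, -1]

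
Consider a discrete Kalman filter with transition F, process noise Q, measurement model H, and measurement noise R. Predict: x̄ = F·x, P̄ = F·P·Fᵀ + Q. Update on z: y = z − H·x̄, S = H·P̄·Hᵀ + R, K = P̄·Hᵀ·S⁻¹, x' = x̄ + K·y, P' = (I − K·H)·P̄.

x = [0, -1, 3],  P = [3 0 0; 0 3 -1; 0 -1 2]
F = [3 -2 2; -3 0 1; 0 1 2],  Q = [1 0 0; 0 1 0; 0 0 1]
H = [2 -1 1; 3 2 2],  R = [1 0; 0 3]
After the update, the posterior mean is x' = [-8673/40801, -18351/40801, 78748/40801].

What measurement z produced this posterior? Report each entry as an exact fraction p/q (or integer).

x̄ = F·x = [8, 3, 5]
P̄ = F·P·Fᵀ + Q = [56 -21 4; -21 30 3; 4 3 8]
S = H·P̄·Hᵀ + R = [357 299; 299 479]
K = P̄·Hᵀ·S⁻¹ = [25557/81602 6875/81602; -16974/40801 10851/40801; -3939/81602 8251/81602]
x' − x̄ = [-335081/40801, -140754/40801, -125257/40801] = K·y
y = (KᵀK)⁻¹·Kᵀ·(x' − x̄) = [-16, -38]
z = y + H·x̄ = [-16, -38] + [18, 40] = [2, 2]

z = [2, 2]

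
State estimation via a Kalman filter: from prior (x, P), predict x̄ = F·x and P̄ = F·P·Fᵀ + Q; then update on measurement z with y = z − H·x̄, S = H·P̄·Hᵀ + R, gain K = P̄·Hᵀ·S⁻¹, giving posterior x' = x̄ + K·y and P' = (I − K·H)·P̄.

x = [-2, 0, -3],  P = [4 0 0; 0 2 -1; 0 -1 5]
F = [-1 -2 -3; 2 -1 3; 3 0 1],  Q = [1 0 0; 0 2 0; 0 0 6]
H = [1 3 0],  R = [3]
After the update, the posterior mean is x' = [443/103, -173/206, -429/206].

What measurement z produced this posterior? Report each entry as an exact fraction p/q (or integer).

z = [2]

x̄ = F·x = [11, -13, -9]
P̄ = F·P·Fᵀ + Q = [46 -46 -25; -46 71 40; -25 40 47]
S = H·P̄·Hᵀ + R = [412]
K = P̄·Hᵀ·S⁻¹ = [-23/103; 167/412; 95/412]
x' − x̄ = [-690/103, 2505/206, 1425/206] = K·y
y = (KᵀK)⁻¹·Kᵀ·(x' − x̄) = [30]
z = y + H·x̄ = [30] + [-28] = [2]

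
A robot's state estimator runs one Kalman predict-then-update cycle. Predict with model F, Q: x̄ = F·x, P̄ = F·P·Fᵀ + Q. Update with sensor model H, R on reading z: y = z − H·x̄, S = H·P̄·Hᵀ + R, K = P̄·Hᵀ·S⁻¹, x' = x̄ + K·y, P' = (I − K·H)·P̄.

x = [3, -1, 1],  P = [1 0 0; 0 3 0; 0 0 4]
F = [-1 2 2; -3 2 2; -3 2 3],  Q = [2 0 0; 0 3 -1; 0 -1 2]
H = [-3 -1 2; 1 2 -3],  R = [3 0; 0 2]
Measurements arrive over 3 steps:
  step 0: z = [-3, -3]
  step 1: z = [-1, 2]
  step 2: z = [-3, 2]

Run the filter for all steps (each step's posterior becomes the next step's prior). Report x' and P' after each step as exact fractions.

step 0: x' = [11299/8551, -42384/8551, -16362/8551], P' = [10049/8551 22339/8551 20057/8551; 22339/8551 110560/8551 82763/8551; 20057/8551 82763/8551 65395/8551]
step 1: x' = [-250187044/247900817, -1370961312/247900817, -1164063556/247900817], P' = [269645861/247900817 488930434/247900817 466489787/247900817; 488930434/247900817 2249040045/247900817 1690979754/247900817; 466489787/247900817 1690979754/247900817 1372257699/247900817]
step 2: x' = [2338712977427/5094330016623, -3451202066941/5094330016623, -5090777421641/5094330016623], P' = [5490971442821/5094330016623 9867331599542/5094330016623 9441971551219/5094330016623; 9867331599542/5094330016623 45673874573819/5094330016623 34296072474526/5094330016623; 9441971551219/5094330016623 34296072474526/5094330016623 27825305310071/5094330016623]

step 0: x̄ = F·x = [-3, -9, -8]
step 0: P̄ = F·P·Fᵀ + Q = [31 31 39; 31 40 44; 39 44 59]
step 0: y = z − H·x̄ = [-5, -6]
step 0: S = H·P̄·Hᵀ + R = [100 -7; -7 86]
step 0: K = P̄·Hᵀ·S⁻¹ = [-4124/8551 -2722/8551; -4017/8551 -2415/8551; -4048/8551 -5301/8551]
step 0: x' = x̄ + K·y = [11299/8551, -42384/8551, -16362/8551]
step 0: P' = (I − K·H)·P̄ = [10049/8551 22339/8551 20057/8551; 22339/8551 110560/8551 82763/8551; 20057/8551 82763/8551 65395/8551]
step 1: x̄ = F·x = [-128791/8551, -151389/8551, -167751/8551]
step 1: P̄ = F·P·Fᵀ + Q = [1223491/8551 1056903/8551 1333162/8551; 1056903/8551 973266/8551 1175207/8551; 1333162/8551 1175207/8551 1502400/8551]
step 1: y = z − H·x̄ = [-210811/8551, -54582/8551]
step 1: S = H·P̄·Hᵀ + R = [3662584/8551 861505/8551; 861505/8551 781413/8551]
step 1: K = P̄·Hᵀ·S⁻¹ = [-121629481/247900817 -75981316/247900817; -111290613/247900817 -42964369/247900817; -115311239/247900817 -134161901/247900817]
step 1: x' = x̄ + K·y = [-250187044/247900817, -1370961312/247900817, -1164063556/247900817]
step 1: P' = (I − K·H)·P̄ = [269645861/247900817 488930434/247900817 466489787/247900817; 488930434/247900817 2249040045/247900817 1690979754/247900817; 466489787/247900817 1690979754/247900817 1372257699/247900817]
step 2: x̄ = F·x = [-4819862692/247900817, -4319488604/247900817, -5483552160/247900817]
step 2: P̄ = F·P·Fᵀ + Q = [24956795619/247900817 21178604823/247900817 26838589942/247900817; 21178604823/247900817 19718501556/247900817 23453903833/247900817; 26838589942/247900817 23453903833/247900817 30296869528/247900817]
step 2: y = z − H·x̄ = [-8555674811/247900817, -2496014946/247900817]
step 2: S = H·P̄·Hᵀ + R = [77453776992/247900817 15062975295/247900817; 15062975295/247900817 19234462873/247900817]
step 2: K = P̄·Hᵀ·S⁻¹ = [-2485434275189/5094330016623 -516713335292/1698110005541; -2227908141131/5094330016623 -278856112733/1698110005541; -2323792169347/5094330016623 -906966571657/1698110005541]
step 2: x' = x̄ + K·y = [2338712977427/5094330016623, -3451202066941/5094330016623, -5090777421641/5094330016623]
step 2: P' = (I − K·H)·P̄ = [5490971442821/5094330016623 9867331599542/5094330016623 9441971551219/5094330016623; 9867331599542/5094330016623 45673874573819/5094330016623 34296072474526/5094330016623; 9441971551219/5094330016623 34296072474526/5094330016623 27825305310071/5094330016623]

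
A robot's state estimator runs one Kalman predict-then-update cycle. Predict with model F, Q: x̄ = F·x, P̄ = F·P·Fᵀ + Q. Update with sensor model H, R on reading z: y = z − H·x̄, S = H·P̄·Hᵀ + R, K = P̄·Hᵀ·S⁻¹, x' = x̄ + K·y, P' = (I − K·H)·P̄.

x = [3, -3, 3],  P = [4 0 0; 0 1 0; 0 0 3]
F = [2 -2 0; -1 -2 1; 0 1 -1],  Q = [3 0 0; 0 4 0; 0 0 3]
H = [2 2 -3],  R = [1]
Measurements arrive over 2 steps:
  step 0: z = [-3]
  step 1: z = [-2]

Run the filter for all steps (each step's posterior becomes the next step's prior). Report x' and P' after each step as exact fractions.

step 0: x̄ = F·x = [12, 6, -6]
step 0: P̄ = F·P·Fᵀ + Q = [23 -4 -2; -4 15 -5; -2 -5 7]
step 0: y = z − H·x̄ = [-57]
step 0: S = H·P̄·Hᵀ + R = [268]
step 0: K = P̄·Hᵀ·S⁻¹ = [11/67; 37/268; -35/268]
step 0: x' = x̄ + K·y = [177/67, -501/268, 387/268]
step 0: P' = (I − K·H)·P̄ = [1057/67 -675/67 251/67; -675/67 2651/268 -45/268; 251/67 -45/268 651/268]
step 1: x̄ = F·x = [1209/134, 681/268, -222/67]
step 1: P̄ = F·P·Fᵀ + Q = [12480/67 4823/134 -3200/67; 4823/134 3927/268 -596/67; -3200/67 -596/67 1049/67]
step 1: y = z − H·x̄ = [-4699/134]
step 1: S = H·P̄·Hᵀ + R = [128199/67]
step 1: K = P̄·Hᵀ·S⁻¹ = [39383/128199; 17149/256398; -10739/128199]
step 1: x' = x̄ + K·y = [-224389/128199, 25076/128199, -96385/256398]
step 1: P' = (I − K·H)·P̄ = [729893/128199 -425935/128199 189511/128199; -425935/128199 781154/128199 467909/256398; 189511/128199 467909/256398 285890/128199]

step 0: x' = [177/67, -501/268, 387/268], P' = [1057/67 -675/67 251/67; -675/67 2651/268 -45/268; 251/67 -45/268 651/268]
step 1: x' = [-224389/128199, 25076/128199, -96385/256398], P' = [729893/128199 -425935/128199 189511/128199; -425935/128199 781154/128199 467909/256398; 189511/128199 467909/256398 285890/128199]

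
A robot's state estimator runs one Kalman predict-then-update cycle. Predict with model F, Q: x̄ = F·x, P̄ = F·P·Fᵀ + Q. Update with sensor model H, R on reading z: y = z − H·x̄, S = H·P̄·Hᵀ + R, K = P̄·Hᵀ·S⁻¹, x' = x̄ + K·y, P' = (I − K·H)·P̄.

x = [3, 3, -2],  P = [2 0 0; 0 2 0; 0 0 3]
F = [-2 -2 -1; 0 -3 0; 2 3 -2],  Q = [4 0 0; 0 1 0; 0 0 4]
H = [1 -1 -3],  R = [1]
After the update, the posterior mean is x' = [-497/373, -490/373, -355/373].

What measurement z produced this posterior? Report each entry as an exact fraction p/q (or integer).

z = [3]

x̄ = F·x = [-10, -9, 19]
P̄ = F·P·Fᵀ + Q = [23 12 -14; 12 19 -18; -14 -18 42]
S = H·P̄·Hᵀ + R = [373]
K = P̄·Hᵀ·S⁻¹ = [53/373; 47/373; -122/373]
x' − x̄ = [3233/373, 2867/373, -7442/373] = K·y
y = (KᵀK)⁻¹·Kᵀ·(x' − x̄) = [61]
z = y + H·x̄ = [61] + [-58] = [3]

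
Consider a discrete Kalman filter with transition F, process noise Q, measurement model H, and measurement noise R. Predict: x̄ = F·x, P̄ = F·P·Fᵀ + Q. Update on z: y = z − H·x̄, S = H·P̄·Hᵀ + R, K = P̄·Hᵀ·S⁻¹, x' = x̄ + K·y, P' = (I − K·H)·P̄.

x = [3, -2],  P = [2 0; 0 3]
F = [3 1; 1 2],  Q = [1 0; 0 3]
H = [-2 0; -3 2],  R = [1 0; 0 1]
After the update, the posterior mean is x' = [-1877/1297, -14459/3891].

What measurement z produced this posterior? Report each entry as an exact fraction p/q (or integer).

z = [3, -3]

x̄ = F·x = [7, -1]
P̄ = F·P·Fᵀ + Q = [22 12; 12 17]
S = H·P̄·Hᵀ + R = [89 84; 84 123]
K = P̄·Hᵀ·S⁻¹ = [-628/1297 -14/1297; -928/1297 1838/3891]
x' − x̄ = [-10956/1297, -10568/3891] = K·y
y = (KᵀK)⁻¹·Kᵀ·(x' − x̄) = [17, 20]
z = y + H·x̄ = [17, 20] + [-14, -23] = [3, -3]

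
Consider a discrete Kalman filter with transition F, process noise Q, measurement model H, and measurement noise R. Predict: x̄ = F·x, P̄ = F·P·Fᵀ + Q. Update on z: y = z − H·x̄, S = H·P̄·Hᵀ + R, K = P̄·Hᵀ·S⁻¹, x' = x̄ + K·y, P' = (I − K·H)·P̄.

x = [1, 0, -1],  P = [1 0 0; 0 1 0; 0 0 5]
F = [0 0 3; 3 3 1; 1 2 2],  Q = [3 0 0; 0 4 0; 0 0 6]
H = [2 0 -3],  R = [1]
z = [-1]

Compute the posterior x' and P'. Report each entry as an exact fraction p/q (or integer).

x' = [-81/28, 85/56, -89/56]
P' = [1335/28 921/56 1779/56; 921/56 2295/112 1237/112; 1779/56 1237/112 2383/112]

x̄ = F·x = [-3, 2, -1]
P̄ = F·P·Fᵀ + Q = [48 15 30; 15 27 19; 30 19 31]
y = z − H·x̄ = [2]
S = H·P̄·Hᵀ + R = [112]
K = P̄·Hᵀ·S⁻¹ = [3/56; -27/112; -33/112]
x' = x̄ + K·y = [-81/28, 85/56, -89/56]
P' = (I − K·H)·P̄ = [1335/28 921/56 1779/56; 921/56 2295/112 1237/112; 1779/56 1237/112 2383/112]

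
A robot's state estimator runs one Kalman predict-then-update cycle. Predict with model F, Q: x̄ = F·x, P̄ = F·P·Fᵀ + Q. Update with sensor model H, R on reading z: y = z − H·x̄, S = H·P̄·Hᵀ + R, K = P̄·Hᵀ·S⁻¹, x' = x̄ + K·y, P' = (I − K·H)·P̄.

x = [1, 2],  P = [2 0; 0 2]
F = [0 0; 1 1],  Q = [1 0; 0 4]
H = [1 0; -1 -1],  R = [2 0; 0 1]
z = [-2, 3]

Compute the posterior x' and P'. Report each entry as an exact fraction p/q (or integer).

x' = [-30/29, -41/29]
P' = [18/29 -16/29; -16/29 40/29]

x̄ = F·x = [0, 3]
P̄ = F·P·Fᵀ + Q = [1 0; 0 8]
y = z − H·x̄ = [-2, 6]
S = H·P̄·Hᵀ + R = [3 -1; -1 10]
K = P̄·Hᵀ·S⁻¹ = [9/29 -2/29; -8/29 -24/29]
x' = x̄ + K·y = [-30/29, -41/29]
P' = (I − K·H)·P̄ = [18/29 -16/29; -16/29 40/29]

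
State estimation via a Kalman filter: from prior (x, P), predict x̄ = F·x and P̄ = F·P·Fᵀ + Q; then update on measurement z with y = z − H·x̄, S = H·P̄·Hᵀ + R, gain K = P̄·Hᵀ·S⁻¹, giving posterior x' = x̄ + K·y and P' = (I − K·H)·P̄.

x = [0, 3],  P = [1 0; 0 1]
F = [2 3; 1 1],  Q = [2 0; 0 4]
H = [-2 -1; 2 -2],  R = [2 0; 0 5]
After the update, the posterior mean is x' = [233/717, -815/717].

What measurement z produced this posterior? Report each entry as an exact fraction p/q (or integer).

z = [1, 3]

x̄ = F·x = [9, 3]
P̄ = F·P·Fᵀ + Q = [15 5; 5 6]
S = H·P̄·Hᵀ + R = [88 -38; -38 49]
K = P̄·Hᵀ·S⁻¹ = [-955/2868 215/1434; -215/717 -196/717]
x' − x̄ = [-6220/717, -2966/717] = K·y
y = (KᵀK)⁻¹·Kᵀ·(x' − x̄) = [22, -9]
z = y + H·x̄ = [22, -9] + [-21, 12] = [1, 3]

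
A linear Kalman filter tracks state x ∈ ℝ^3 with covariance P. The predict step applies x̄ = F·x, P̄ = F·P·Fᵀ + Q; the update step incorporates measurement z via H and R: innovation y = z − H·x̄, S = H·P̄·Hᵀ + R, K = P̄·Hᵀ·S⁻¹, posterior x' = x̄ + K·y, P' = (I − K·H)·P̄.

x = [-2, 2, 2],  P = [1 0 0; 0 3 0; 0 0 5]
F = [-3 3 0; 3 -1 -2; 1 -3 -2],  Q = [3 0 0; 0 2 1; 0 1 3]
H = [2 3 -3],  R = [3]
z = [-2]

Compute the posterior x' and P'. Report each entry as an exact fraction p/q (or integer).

x̄ = F·x = [12, -12, -12]
P̄ = F·P·Fᵀ + Q = [39 -18 -30; -18 34 33; -30 33 51]
y = z − H·x̄ = [-26]
S = H·P̄·Hᵀ + R = [474]
K = P̄·Hᵀ·S⁻¹ = [19/79; -11/158; -19/79]
x' = x̄ + K·y = [454/79, -805/79, -454/79]
P' = (I − K·H)·P̄ = [915/79 -795/79 -204/79; -795/79 5009/158 1980/79; -204/79 1980/79 1863/79]

x' = [454/79, -805/79, -454/79]
P' = [915/79 -795/79 -204/79; -795/79 5009/158 1980/79; -204/79 1980/79 1863/79]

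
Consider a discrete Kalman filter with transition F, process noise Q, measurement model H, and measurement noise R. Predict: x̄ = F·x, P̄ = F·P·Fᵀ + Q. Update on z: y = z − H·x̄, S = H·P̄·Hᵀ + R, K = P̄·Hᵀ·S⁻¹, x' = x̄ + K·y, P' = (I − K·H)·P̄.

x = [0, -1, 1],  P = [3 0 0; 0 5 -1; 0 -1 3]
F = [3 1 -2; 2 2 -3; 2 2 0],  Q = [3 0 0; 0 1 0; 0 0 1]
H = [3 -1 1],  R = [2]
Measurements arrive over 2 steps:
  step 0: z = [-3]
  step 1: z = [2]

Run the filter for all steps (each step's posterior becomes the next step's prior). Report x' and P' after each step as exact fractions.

step 0: x̄ = F·x = [-3, -5, -2]
step 0: P̄ = F·P·Fᵀ + Q = [51 53 32; 53 72 38; 32 38 33]
step 0: y = z − H·x̄ = [3]
step 0: S = H·P̄·Hᵀ + R = [364]
step 0: K = P̄·Hᵀ·S⁻¹ = [33/91; 125/364; 1/4]
step 0: x' = x̄ + K·y = [-174/91, -1445/364, -5/4]
step 0: P' = (I − K·H)·P̄ = [285/91 698/91 -1; 698/91 10583/364 27/4; -1 27/4 41/4]
step 1: x̄ = F·x = [-2623/364, -2917/364, -2141/182]
step 1: P̄ = F·P·Fᵀ + Q = [48151/364 60261/364 20985/182; 60261/364 78055/364 28335/182; 20985/182 28335/182 17398/91]
step 1: y = z − H·x̄ = [4981/182]
step 1: S = H·P̄·Hᵀ + R = [89662/91]
step 1: K = P̄·Hᵀ·S⁻¹ = [63081/179324; 79699/179324; 17354/44831]
step 1: x' = x̄ + K·y = [868385/358648, 1488315/358648, -104867/89662]
step 1: P' = (I − K·H)·P̄ = [3715411/358648 4127793/358648 -1691529/89662; 4127793/358648 7105899/358648 -1239671/89662; -1691529/89662 -1239671/89662 1952166/44831]

step 0: x' = [-174/91, -1445/364, -5/4], P' = [285/91 698/91 -1; 698/91 10583/364 27/4; -1 27/4 41/4]
step 1: x' = [868385/358648, 1488315/358648, -104867/89662], P' = [3715411/358648 4127793/358648 -1691529/89662; 4127793/358648 7105899/358648 -1239671/89662; -1691529/89662 -1239671/89662 1952166/44831]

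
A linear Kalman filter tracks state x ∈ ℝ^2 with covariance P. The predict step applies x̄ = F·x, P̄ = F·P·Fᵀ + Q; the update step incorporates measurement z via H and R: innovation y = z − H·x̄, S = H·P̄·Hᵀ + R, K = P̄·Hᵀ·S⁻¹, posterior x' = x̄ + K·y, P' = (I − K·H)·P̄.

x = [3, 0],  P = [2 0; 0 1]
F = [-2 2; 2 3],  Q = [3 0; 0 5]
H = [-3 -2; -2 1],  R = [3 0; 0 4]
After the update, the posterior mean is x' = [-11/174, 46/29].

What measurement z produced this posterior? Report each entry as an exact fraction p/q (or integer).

x̄ = F·x = [-6, 6]
P̄ = F·P·Fᵀ + Q = [15 -2; -2 22]
S = H·P̄·Hᵀ + R = [202 44; 44 94]
K = P̄·Hᵀ·S⁻¹ = [-1223/8526 -1165/4263; -393/1421 577/1421]
x' − x̄ = [1033/174, -128/29] = K·y
y = (KᵀK)⁻¹·Kᵀ·(x' − x̄) = [-9, -17]
z = y + H·x̄ = [-9, -17] + [6, 18] = [-3, 1]

z = [-3, 1]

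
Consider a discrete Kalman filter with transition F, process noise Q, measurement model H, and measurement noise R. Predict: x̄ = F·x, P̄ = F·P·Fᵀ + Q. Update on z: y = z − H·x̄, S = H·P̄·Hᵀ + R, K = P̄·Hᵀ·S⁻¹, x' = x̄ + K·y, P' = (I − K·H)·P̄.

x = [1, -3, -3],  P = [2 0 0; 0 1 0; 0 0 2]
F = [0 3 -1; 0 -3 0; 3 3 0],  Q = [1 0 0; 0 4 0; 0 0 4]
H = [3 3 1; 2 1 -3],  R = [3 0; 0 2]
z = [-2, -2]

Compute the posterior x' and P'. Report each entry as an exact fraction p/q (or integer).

x̄ = F·x = [-6, 9, -6]
P̄ = F·P·Fᵀ + Q = [12 -9 9; -9 13 -9; 9 -9 31]
y = z − H·x̄ = [-5, -17]
S = H·P̄·Hᵀ + R = [97 -54; -54 252]
K = P̄·Hᵀ·S⁻¹ = [54/299 -8/897; 27/299 287/2691; 7/46 -83/276]
x' = x̄ + K·y = [-6056/897, 18125/2691, -455/276]
P' = (I − K·H)·P̄ = [2584/299 -8383/897 61/23; -8383/897 27940/2691 -196/69; 61/23 -196/69 47/46]

x' = [-6056/897, 18125/2691, -455/276]
P' = [2584/299 -8383/897 61/23; -8383/897 27940/2691 -196/69; 61/23 -196/69 47/46]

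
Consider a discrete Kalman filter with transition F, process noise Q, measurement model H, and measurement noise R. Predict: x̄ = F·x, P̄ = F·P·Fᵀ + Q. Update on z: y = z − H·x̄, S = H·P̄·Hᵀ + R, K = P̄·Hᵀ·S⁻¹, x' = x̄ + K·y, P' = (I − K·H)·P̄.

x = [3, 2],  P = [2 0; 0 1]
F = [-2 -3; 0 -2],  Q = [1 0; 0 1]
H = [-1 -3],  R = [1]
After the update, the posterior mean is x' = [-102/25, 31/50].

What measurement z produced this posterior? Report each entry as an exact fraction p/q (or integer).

x̄ = F·x = [-12, -4]
P̄ = F·P·Fᵀ + Q = [18 6; 6 5]
S = H·P̄·Hᵀ + R = [100]
K = P̄·Hᵀ·S⁻¹ = [-9/25; -21/100]
x' − x̄ = [198/25, 231/50] = K·y
y = (KᵀK)⁻¹·Kᵀ·(x' − x̄) = [-22]
z = y + H·x̄ = [-22] + [24] = [2]

z = [2]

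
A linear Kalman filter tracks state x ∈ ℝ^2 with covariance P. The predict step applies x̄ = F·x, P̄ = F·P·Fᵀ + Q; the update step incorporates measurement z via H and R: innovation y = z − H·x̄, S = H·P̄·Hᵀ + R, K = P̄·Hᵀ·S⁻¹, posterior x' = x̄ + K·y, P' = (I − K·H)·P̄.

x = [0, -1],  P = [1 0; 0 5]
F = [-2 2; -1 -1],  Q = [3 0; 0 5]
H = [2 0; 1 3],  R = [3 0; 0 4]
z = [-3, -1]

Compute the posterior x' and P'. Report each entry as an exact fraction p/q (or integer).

x' = [-2290/1511, 931/4533]
P' = [2205/3022 -731/3022; -731/3022 4559/9066]

x̄ = F·x = [-2, 1]
P̄ = F·P·Fᵀ + Q = [27 -8; -8 11]
y = z − H·x̄ = [1, -2]
S = H·P̄·Hᵀ + R = [111 6; 6 82]
K = P̄·Hᵀ·S⁻¹ = [735/1511 3/3022; -731/4533 957/3022]
x' = x̄ + K·y = [-2290/1511, 931/4533]
P' = (I − K·H)·P̄ = [2205/3022 -731/3022; -731/3022 4559/9066]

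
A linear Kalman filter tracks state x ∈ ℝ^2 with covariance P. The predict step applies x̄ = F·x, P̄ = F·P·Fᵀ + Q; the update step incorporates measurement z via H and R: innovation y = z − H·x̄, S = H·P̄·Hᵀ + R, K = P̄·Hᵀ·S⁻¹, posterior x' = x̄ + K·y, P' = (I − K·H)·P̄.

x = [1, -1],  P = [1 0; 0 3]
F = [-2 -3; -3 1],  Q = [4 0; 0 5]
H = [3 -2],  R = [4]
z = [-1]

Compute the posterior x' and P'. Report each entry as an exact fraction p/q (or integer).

x' = [-101/47, -392/141]
P' = [276/47 1168/141; 1168/141 5342/423]

x̄ = F·x = [1, -4]
P̄ = F·P·Fᵀ + Q = [35 -3; -3 17]
y = z − H·x̄ = [-12]
S = H·P̄·Hᵀ + R = [423]
K = P̄·Hᵀ·S⁻¹ = [37/141; -43/423]
x' = x̄ + K·y = [-101/47, -392/141]
P' = (I − K·H)·P̄ = [276/47 1168/141; 1168/141 5342/423]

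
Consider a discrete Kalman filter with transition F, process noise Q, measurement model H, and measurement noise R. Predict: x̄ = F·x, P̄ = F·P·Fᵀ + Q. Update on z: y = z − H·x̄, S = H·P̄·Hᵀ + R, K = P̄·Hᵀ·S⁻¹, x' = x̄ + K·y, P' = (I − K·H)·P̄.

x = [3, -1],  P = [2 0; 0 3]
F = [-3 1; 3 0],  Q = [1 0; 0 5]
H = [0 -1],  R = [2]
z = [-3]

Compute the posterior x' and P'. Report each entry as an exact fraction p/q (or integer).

x̄ = F·x = [-10, 9]
P̄ = F·P·Fᵀ + Q = [22 -18; -18 23]
y = z − H·x̄ = [6]
S = H·P̄·Hᵀ + R = [25]
K = P̄·Hᵀ·S⁻¹ = [18/25; -23/25]
x' = x̄ + K·y = [-142/25, 87/25]
P' = (I − K·H)·P̄ = [226/25 -36/25; -36/25 46/25]

x' = [-142/25, 87/25]
P' = [226/25 -36/25; -36/25 46/25]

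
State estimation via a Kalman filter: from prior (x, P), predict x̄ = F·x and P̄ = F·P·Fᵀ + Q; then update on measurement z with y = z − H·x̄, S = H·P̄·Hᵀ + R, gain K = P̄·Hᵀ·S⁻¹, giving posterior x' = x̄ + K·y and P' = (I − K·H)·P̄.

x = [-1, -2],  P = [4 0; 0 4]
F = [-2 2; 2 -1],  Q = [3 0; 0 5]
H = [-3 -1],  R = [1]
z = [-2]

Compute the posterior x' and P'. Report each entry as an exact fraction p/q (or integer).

x̄ = F·x = [-2, 0]
P̄ = F·P·Fᵀ + Q = [35 -24; -24 25]
y = z − H·x̄ = [-8]
S = H·P̄·Hᵀ + R = [197]
K = P̄·Hᵀ·S⁻¹ = [-81/197; 47/197]
x' = x̄ + K·y = [254/197, -376/197]
P' = (I − K·H)·P̄ = [334/197 -921/197; -921/197 2716/197]

x' = [254/197, -376/197]
P' = [334/197 -921/197; -921/197 2716/197]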